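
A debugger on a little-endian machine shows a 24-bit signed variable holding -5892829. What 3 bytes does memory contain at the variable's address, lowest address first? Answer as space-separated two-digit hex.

23 15 A6

Two's complement of -5892829 in 24 bits: 5892829 = 0x59EADD; invert → 0xA61522; add 1 → 0xA61523.
Split into bytes (most-significant first): A6 15 23.
Little-endian: lowest address holds the least-significant byte.
So at ascending addresses the bytes are 23 15 A6.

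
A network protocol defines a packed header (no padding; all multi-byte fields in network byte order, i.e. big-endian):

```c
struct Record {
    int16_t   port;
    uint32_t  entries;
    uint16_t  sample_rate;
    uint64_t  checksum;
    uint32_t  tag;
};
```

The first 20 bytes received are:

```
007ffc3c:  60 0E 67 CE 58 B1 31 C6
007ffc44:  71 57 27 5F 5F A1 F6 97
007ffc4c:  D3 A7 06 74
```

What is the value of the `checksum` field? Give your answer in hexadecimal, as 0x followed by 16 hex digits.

0x7157275F5FA1F697

`checksum` follows `port` (2 B), `entries` (4 B), `sample_rate` (2 B), so it starts at offset 2 + 4 + 2 = 8 and occupies 8 bytes.
Bytes at offsets 8..15: 71 57 27 5F 5F A1 F6 97.
Big-endian: lowest address holds the most-significant byte.
The bytes are already most-significant first: 0x7157275F5FA1F697.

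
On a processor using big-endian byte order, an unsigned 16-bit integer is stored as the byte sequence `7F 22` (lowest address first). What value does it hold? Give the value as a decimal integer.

In big-endian order the high byte comes first in memory.
The bytes are already most-significant first: 0x7F22.
0x7F22 = 32546.

32546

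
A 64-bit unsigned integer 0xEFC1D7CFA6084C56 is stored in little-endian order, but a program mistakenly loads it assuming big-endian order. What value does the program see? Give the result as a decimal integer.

6218354698036429295

Stored little-endian, the bytes at ascending addresses are 56 4C 08 A6 CF D7 C1 EF.
Read back as big-endian, the last byte is least significant, giving 0x564C08A6CFD7C1EF.
0x564C08A6CFD7C1EF = 6218354698036429295.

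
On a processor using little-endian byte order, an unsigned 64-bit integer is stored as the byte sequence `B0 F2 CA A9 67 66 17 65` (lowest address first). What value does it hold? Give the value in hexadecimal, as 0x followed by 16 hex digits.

0x65176667A9CAF2B0

Little-endian: lowest address holds the least-significant byte.
Reassemble most-significant byte first: 65 17 66 67 A9 CA F2 B0 → 0x65176667A9CAF2B0.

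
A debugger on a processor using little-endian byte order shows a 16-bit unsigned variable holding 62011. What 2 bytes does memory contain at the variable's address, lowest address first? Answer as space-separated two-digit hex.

3B F2

62011 in hexadecimal, padded to 16 bits, is 0xF23B.
Split into bytes (most-significant first): F2 3B.
In little-endian order the low byte comes first in memory.
So at ascending addresses the bytes are 3B F2.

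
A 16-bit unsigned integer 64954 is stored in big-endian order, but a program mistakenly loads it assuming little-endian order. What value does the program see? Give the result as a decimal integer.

47869

64954 in 16-bit hexadecimal is 0xFDBA.
Stored big-endian, the bytes at ascending addresses are FD BA.
Read back as little-endian, the first byte is least significant, giving 0xBAFD.
0xBAFD = 47869.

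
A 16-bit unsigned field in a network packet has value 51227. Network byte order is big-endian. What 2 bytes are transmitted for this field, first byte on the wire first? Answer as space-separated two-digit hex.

51227 in hexadecimal, padded to 16 bits, is 0xC81B.
Split into bytes (most-significant first): C8 1B.
Big-endian stores the most-significant byte at the lowest address.
So the memory order matches the most-significant-first order: C8 1B.

C8 1B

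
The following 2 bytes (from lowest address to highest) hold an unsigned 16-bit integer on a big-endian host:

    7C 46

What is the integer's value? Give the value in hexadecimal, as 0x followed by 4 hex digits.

Big-endian: lowest address holds the most-significant byte.
The bytes are already most-significant first: 0x7C46.

0x7C46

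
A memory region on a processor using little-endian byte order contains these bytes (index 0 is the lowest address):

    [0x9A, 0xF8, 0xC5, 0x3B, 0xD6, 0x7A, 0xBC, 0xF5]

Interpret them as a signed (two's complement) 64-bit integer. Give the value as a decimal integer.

-739581178251183974

Little-endian: lowest address holds the least-significant byte.
Reassemble most-significant byte first: F5 BC 7A D6 3B C5 F8 9A → 0xF5BC7AD63BC5F89A.
Top bit is set, so as a signed 64-bit value this is 0xF5BC7AD63BC5F89A − 2^64 = -739581178251183974.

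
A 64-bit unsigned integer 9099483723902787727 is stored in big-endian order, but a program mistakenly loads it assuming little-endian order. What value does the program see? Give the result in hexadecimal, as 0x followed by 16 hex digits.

0x8FA0AC5A3CDC477E

9099483723902787727 in 64-bit hexadecimal is 0x7E47DC3C5AACA08F.
Stored big-endian, the bytes at ascending addresses are 7E 47 DC 3C 5A AC A0 8F.
Read back as little-endian, the first byte is least significant, giving 0x8FA0AC5A3CDC477E.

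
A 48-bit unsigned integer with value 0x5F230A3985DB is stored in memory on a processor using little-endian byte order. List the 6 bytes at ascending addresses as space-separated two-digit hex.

DB 85 39 0A 23 5F

Split into bytes (most-significant first): 5F 23 0A 39 85 DB.
Little-endian stores the least-significant byte at the lowest address.
So at ascending addresses the bytes are DB 85 39 0A 23 5F.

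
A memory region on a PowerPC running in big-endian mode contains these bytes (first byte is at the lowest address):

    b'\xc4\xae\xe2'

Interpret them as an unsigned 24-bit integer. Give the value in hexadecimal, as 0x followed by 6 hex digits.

In big-endian order the high byte comes first in memory.
The bytes are already most-significant first: 0xC4AEE2.

0xC4AEE2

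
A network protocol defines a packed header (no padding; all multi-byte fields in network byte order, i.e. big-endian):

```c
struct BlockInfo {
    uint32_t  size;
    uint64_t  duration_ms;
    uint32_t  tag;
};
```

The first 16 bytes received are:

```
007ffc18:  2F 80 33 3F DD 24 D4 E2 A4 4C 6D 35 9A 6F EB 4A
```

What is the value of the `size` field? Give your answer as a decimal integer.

`size` is the first field, at byte offset 0, occupying 4 bytes.
Bytes at offsets 0..3: 2F 80 33 3F.
Big-endian stores the most-significant byte at the lowest address.
The bytes are already most-significant first: 0x2F80333F.
0x2F80333F = 796930879.

796930879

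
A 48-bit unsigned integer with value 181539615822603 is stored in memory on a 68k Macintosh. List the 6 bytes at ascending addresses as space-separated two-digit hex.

181539615822603 in hexadecimal, padded to 48 bits, is 0xA51BFC50530B.
Split into bytes (most-significant first): A5 1B FC 50 53 0B.
Big-endian stores the most-significant byte at the lowest address.
So the memory order matches the most-significant-first order: A5 1B FC 50 53 0B.

A5 1B FC 50 53 0B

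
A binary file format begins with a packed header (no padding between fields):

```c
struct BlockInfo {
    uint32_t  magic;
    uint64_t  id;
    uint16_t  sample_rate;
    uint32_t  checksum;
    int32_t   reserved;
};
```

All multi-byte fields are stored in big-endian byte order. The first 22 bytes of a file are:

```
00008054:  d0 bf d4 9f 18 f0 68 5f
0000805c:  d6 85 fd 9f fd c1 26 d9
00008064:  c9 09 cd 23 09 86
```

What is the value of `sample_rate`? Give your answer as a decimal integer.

`sample_rate` follows `magic` (4 B), `id` (8 B), so it starts at offset 4 + 8 = 12 and occupies 2 bytes.
Bytes at offsets 12..13: FD C1.
Big-endian stores the most-significant byte at the lowest address.
The bytes are already most-significant first: 0xFDC1.
0xFDC1 = 64961.

64961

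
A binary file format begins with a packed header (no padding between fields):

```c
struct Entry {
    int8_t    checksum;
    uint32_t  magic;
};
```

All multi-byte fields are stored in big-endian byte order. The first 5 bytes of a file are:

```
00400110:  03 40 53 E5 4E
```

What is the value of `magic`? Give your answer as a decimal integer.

1079240014

`magic` follows `checksum` (1 byte), so it starts at byte offset 1 and occupies 4 bytes.
Bytes at offsets 1..4: 40 53 E5 4E.
Big-endian stores the most-significant byte at the lowest address.
The bytes are already most-significant first: 0x4053E54E.
0x4053E54E = 1079240014.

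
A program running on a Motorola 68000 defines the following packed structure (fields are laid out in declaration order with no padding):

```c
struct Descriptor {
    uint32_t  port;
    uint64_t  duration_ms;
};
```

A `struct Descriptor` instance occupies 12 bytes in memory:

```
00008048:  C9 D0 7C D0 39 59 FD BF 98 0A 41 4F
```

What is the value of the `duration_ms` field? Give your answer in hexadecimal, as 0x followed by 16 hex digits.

`duration_ms` follows `port` (4 bytes), so it starts at byte offset 4 and occupies 8 bytes.
Bytes at offsets 4..11: 39 59 FD BF 98 0A 41 4F.
Big-endian: lowest address holds the most-significant byte.
The bytes are already most-significant first: 0x3959FDBF980A414F.

0x3959FDBF980A414F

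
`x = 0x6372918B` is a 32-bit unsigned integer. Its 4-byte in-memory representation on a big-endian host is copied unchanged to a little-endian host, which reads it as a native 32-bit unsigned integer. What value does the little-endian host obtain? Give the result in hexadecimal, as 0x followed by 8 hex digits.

Stored big-endian, the bytes at ascending addresses are 63 72 91 8B.
Read back as little-endian, the first byte is least significant, giving 0x8B917263.

0x8B917263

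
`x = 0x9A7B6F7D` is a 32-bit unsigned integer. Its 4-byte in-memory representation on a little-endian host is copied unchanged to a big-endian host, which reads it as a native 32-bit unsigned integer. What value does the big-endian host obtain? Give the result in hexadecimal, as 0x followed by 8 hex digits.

Stored little-endian, the bytes at ascending addresses are 7D 6F 7B 9A.
Read back as big-endian, the last byte is least significant, giving 0x7D6F7B9A.

0x7D6F7B9A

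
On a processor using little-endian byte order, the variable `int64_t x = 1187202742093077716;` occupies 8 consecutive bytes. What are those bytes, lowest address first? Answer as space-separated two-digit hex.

1187202742093077716 in hexadecimal, padded to 64 bits, is 0x1079CA9A96D3DCD4.
Split into bytes (most-significant first): 10 79 CA 9A 96 D3 DC D4.
Little-endian stores the least-significant byte at the lowest address.
So at ascending addresses the bytes are D4 DC D3 96 9A CA 79 10.

D4 DC D3 96 9A CA 79 10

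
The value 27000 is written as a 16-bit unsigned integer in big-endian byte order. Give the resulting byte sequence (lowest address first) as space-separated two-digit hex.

69 78

27000 in hexadecimal, padded to 16 bits, is 0x6978.
Split into bytes (most-significant first): 69 78.
In big-endian order the high byte comes first in memory.
So the memory order matches the most-significant-first order: 69 78.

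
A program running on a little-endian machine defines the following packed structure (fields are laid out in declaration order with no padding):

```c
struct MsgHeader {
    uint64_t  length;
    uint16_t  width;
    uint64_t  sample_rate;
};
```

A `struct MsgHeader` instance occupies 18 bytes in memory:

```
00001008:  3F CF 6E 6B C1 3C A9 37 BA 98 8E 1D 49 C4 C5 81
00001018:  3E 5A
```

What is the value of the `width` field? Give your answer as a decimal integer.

`width` follows `length` (8 bytes), so it starts at byte offset 8 and occupies 2 bytes.
Bytes at offsets 8..9: BA 98.
Little-endian: lowest address holds the least-significant byte.
Reassemble most-significant byte first: 98 BA → 0x98BA.
0x98BA = 39098.

39098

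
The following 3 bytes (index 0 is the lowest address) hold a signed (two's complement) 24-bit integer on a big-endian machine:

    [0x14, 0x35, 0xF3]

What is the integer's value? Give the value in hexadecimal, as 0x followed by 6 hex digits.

Big-endian stores the most-significant byte at the lowest address.
The bytes are already most-significant first: 0x1435F3.

0x1435F3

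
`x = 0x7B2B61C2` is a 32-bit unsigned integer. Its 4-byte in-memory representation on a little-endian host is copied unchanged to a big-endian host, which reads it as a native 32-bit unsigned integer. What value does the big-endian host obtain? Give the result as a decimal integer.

Stored little-endian, the bytes at ascending addresses are C2 61 2B 7B.
Read back as big-endian, the last byte is least significant, giving 0xC2612B7B.
0xC2612B7B = 3261148027.

3261148027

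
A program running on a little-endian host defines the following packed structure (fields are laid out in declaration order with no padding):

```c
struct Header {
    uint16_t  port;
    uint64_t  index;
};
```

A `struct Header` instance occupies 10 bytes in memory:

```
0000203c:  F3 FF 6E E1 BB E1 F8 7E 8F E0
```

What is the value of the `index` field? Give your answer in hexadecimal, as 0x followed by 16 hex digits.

`index` follows `port` (2 bytes), so it starts at byte offset 2 and occupies 8 bytes.
Bytes at offsets 2..9: 6E E1 BB E1 F8 7E 8F E0.
Little-endian: lowest address holds the least-significant byte.
Reassemble most-significant byte first: E0 8F 7E F8 E1 BB E1 6E → 0xE08F7EF8E1BBE16E.

0xE08F7EF8E1BBE16E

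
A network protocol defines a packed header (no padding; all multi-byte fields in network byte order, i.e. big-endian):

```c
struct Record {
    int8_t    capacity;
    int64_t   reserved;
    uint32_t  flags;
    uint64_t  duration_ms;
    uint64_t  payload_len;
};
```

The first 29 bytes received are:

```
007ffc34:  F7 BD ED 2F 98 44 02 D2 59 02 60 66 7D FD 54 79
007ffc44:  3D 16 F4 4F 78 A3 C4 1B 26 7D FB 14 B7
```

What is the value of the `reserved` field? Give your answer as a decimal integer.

`reserved` follows `capacity` (1 byte), so it starts at byte offset 1 and occupies 8 bytes.
Bytes at offsets 1..8: BD ED 2F 98 44 02 D2 59.
Big-endian: lowest address holds the most-significant byte.
The bytes are already most-significant first: 0xBDED2F984402D259.
Top bit is set, so as a signed 64-bit value this is 0xBDED2F984402D259 − 2^64 = -4761096900038176167.

-4761096900038176167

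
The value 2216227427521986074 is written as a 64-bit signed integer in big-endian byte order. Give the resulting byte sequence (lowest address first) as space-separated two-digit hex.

1E C1 9F 1A 6E EC FE 1A

2216227427521986074 in hexadecimal, padded to 64 bits, is 0x1EC19F1A6EECFE1A.
Split into bytes (most-significant first): 1E C1 9F 1A 6E EC FE 1A.
Big-endian stores the most-significant byte at the lowest address.
So the memory order matches the most-significant-first order: 1E C1 9F 1A 6E EC FE 1A.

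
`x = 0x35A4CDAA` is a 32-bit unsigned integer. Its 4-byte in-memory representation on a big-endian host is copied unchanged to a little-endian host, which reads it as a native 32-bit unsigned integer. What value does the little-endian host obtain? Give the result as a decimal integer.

2865603637

Stored big-endian, the bytes at ascending addresses are 35 A4 CD AA.
Read back as little-endian, the first byte is least significant, giving 0xAACDA435.
0xAACDA435 = 2865603637.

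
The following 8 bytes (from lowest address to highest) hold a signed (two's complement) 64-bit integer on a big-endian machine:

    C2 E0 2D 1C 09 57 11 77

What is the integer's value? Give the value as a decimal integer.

-4404470837129309833

Big-endian: lowest address holds the most-significant byte.
The bytes are already most-significant first: 0xC2E02D1C09571177.
Top bit is set, so as a signed 64-bit value this is 0xC2E02D1C09571177 − 2^64 = -4404470837129309833.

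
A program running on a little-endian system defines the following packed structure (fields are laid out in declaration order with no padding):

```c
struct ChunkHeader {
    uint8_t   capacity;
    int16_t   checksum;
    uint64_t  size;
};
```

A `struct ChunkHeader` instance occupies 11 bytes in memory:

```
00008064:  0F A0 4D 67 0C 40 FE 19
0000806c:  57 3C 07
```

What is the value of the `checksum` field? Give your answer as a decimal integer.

19872

`checksum` follows `capacity` (1 byte), so it starts at byte offset 1 and occupies 2 bytes.
Bytes at offsets 1..2: A0 4D.
Little-endian stores the least-significant byte at the lowest address.
Reassemble most-significant byte first: 4D A0 → 0x4DA0.
0x4DA0 = 19872.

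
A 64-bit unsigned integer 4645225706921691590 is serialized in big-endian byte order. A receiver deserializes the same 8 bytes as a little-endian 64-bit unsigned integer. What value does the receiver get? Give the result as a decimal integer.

4645225706921691590 in 64-bit hexadecimal is 0x4077282B429489C6.
Stored big-endian, the bytes at ascending addresses are 40 77 28 2B 42 94 89 C6.
Read back as little-endian, the first byte is least significant, giving 0xC68994422B287740.
0xC68994422B287740 = 14306128703231915840.

14306128703231915840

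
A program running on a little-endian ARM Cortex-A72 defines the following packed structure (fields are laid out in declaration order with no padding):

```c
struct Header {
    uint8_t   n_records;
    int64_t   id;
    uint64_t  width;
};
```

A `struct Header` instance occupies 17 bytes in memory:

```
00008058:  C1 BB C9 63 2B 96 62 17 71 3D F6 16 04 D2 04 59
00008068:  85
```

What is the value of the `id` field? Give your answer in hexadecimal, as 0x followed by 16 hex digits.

`id` follows `n_records` (1 byte), so it starts at byte offset 1 and occupies 8 bytes.
Bytes at offsets 1..8: BB C9 63 2B 96 62 17 71.
Little-endian: lowest address holds the least-significant byte.
Reassemble most-significant byte first: 71 17 62 96 2B 63 C9 BB → 0x711762962B63C9BB.

0x711762962B63C9BB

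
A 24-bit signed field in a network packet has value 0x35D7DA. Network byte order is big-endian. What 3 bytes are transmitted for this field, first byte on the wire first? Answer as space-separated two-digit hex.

Split into bytes (most-significant first): 35 D7 DA.
In big-endian order the high byte comes first in memory.
So the memory order matches the most-significant-first order: 35 D7 DA.

35 D7 DA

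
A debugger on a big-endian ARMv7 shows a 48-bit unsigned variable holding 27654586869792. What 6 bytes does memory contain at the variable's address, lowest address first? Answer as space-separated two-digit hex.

27654586869792 in hexadecimal, padded to 48 bits, is 0x1926D5D3A820.
Split into bytes (most-significant first): 19 26 D5 D3 A8 20.
Big-endian: lowest address holds the most-significant byte.
So the memory order matches the most-significant-first order: 19 26 D5 D3 A8 20.

19 26 D5 D3 A8 20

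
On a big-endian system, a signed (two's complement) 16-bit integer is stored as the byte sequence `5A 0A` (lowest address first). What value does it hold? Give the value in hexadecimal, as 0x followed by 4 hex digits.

0x5A0A

In big-endian order the high byte comes first in memory.
The bytes are already most-significant first: 0x5A0A.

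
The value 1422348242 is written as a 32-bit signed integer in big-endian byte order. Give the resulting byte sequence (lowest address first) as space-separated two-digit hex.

1422348242 in hexadecimal, padded to 32 bits, is 0x54C74FD2.
Split into bytes (most-significant first): 54 C7 4F D2.
In big-endian order the high byte comes first in memory.
So the memory order matches the most-significant-first order: 54 C7 4F D2.

54 C7 4F D2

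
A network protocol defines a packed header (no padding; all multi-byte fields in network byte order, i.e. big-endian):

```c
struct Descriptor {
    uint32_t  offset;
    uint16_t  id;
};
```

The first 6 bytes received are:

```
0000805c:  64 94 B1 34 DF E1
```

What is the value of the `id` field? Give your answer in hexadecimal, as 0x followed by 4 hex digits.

`id` follows `offset` (4 bytes), so it starts at byte offset 4 and occupies 2 bytes.
Bytes at offsets 4..5: DF E1.
Big-endian: lowest address holds the most-significant byte.
The bytes are already most-significant first: 0xDFE1.

0xDFE1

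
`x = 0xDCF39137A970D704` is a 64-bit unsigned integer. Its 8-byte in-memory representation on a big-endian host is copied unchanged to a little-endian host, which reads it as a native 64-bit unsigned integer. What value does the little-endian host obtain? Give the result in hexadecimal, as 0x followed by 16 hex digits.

0x04D770A93791F3DC

Stored big-endian, the bytes at ascending addresses are DC F3 91 37 A9 70 D7 04.
Read back as little-endian, the first byte is least significant, giving 0x04D770A93791F3DC.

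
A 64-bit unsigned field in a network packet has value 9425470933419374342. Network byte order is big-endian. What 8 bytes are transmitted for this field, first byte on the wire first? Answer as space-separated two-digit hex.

9425470933419374342 in hexadecimal, padded to 64 bits, is 0x82CDFFE02B3B3706.
Split into bytes (most-significant first): 82 CD FF E0 2B 3B 37 06.
Big-endian: lowest address holds the most-significant byte.
So the memory order matches the most-significant-first order: 82 CD FF E0 2B 3B 37 06.

82 CD FF E0 2B 3B 37 06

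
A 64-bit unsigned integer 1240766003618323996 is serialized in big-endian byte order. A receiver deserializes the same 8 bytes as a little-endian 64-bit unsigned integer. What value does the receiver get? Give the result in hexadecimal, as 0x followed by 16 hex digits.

0x1C1E0D3F1B163811

1240766003618323996 in 64-bit hexadecimal is 0x1138161B3F0D1E1C.
Stored big-endian, the bytes at ascending addresses are 11 38 16 1B 3F 0D 1E 1C.
Read back as little-endian, the first byte is least significant, giving 0x1C1E0D3F1B163811.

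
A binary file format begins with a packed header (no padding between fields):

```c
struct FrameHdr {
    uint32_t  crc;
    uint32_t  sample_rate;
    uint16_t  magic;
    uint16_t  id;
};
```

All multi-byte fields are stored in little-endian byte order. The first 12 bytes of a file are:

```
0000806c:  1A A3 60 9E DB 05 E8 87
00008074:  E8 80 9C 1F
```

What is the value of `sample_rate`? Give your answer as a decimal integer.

`sample_rate` follows `crc` (4 bytes), so it starts at byte offset 4 and occupies 4 bytes.
Bytes at offsets 4..7: DB 05 E8 87.
Little-endian stores the least-significant byte at the lowest address.
Reassemble most-significant byte first: 87 E8 05 DB → 0x87E805DB.
0x87E805DB = 2280130011.

2280130011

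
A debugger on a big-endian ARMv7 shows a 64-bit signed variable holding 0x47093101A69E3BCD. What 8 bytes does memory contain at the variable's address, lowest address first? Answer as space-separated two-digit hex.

Split into bytes (most-significant first): 47 09 31 01 A6 9E 3B CD.
Big-endian: lowest address holds the most-significant byte.
So the memory order matches the most-significant-first order: 47 09 31 01 A6 9E 3B CD.

47 09 31 01 A6 9E 3B CD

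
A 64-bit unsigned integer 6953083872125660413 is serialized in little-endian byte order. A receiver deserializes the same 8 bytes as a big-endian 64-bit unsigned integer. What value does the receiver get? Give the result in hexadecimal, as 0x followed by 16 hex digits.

6953083872125660413 in 64-bit hexadecimal is 0x607E50F1538C2CFD.
Stored little-endian, the bytes at ascending addresses are FD 2C 8C 53 F1 50 7E 60.
Read back as big-endian, the last byte is least significant, giving 0xFD2C8C53F1507E60.

0xFD2C8C53F1507E60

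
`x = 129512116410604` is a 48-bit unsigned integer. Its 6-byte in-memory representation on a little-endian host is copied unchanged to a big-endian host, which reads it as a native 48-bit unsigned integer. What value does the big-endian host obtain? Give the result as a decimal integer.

129512116410604 in 48-bit hexadecimal is 0x75CA63B158EC.
Stored little-endian, the bytes at ascending addresses are EC 58 B1 63 CA 75.
Read back as big-endian, the last byte is least significant, giving 0xEC58B163CA75.
0xEC58B163CA75 = 259865677384309.

259865677384309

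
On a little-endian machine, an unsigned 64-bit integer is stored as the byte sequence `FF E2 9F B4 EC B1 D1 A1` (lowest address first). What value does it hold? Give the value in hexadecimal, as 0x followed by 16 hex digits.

In little-endian order the low byte comes first in memory.
Reassemble most-significant byte first: A1 D1 B1 EC B4 9F E2 FF → 0xA1D1B1ECB49FE2FF.

0xA1D1B1ECB49FE2FF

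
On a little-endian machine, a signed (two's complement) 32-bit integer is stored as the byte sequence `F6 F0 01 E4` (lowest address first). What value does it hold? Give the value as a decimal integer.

-469634826

Little-endian: lowest address holds the least-significant byte.
Reassemble most-significant byte first: E4 01 F0 F6 → 0xE401F0F6.
Top bit is set, so as a signed 32-bit value this is 0xE401F0F6 − 2^32 = -469634826.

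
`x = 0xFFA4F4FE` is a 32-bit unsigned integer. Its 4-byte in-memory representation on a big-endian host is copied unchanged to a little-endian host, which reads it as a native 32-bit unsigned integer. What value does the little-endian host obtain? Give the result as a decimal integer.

4277445887

Stored big-endian, the bytes at ascending addresses are FF A4 F4 FE.
Read back as little-endian, the first byte is least significant, giving 0xFEF4A4FF.
0xFEF4A4FF = 4277445887.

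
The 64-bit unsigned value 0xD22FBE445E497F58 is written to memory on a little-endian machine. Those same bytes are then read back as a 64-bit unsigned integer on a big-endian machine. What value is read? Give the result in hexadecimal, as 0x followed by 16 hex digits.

Stored little-endian, the bytes at ascending addresses are 58 7F 49 5E 44 BE 2F D2.
Read back as big-endian, the last byte is least significant, giving 0x587F495E44BE2FD2.

0x587F495E44BE2FD2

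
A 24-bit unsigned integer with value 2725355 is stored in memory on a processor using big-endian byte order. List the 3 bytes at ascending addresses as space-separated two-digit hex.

2725355 in hexadecimal, padded to 24 bits, is 0x2995EB.
Split into bytes (most-significant first): 29 95 EB.
Big-endian stores the most-significant byte at the lowest address.
So the memory order matches the most-significant-first order: 29 95 EB.

29 95 EB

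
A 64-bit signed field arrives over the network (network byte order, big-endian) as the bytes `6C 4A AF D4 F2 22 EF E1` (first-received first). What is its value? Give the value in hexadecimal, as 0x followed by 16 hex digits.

0x6C4AAFD4F222EFE1

In big-endian order the high byte comes first in memory.
The bytes are already most-significant first: 0x6C4AAFD4F222EFE1.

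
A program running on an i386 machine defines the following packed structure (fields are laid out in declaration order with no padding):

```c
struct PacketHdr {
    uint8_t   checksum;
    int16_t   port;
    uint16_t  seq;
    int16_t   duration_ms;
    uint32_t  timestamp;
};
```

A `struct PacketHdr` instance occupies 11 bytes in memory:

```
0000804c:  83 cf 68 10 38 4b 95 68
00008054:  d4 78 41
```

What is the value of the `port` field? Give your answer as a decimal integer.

`port` follows `checksum` (1 byte), so it starts at byte offset 1 and occupies 2 bytes.
Bytes at offsets 1..2: CF 68.
In little-endian order the low byte comes first in memory.
Reassemble most-significant byte first: 68 CF → 0x68CF.
0x68CF = 26831.

26831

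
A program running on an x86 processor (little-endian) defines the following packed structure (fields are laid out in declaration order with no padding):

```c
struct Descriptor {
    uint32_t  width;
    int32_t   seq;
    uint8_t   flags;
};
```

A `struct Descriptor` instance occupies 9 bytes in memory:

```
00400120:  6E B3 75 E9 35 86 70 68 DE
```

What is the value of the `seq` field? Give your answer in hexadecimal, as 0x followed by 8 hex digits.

`seq` follows `width` (4 bytes), so it starts at byte offset 4 and occupies 4 bytes.
Bytes at offsets 4..7: 35 86 70 68.
In little-endian order the low byte comes first in memory.
Reassemble most-significant byte first: 68 70 86 35 → 0x68708635.

0x68708635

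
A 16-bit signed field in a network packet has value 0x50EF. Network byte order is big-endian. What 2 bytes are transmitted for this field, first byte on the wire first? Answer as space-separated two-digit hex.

50 EF

Split into bytes (most-significant first): 50 EF.
In big-endian order the high byte comes first in memory.
So the memory order matches the most-significant-first order: 50 EF.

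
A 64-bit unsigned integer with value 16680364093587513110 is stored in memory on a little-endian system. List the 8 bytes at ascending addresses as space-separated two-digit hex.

16 DF 76 4A C4 8E 7C E7

16680364093587513110 in hexadecimal, padded to 64 bits, is 0xE77C8EC44A76DF16.
Split into bytes (most-significant first): E7 7C 8E C4 4A 76 DF 16.
Little-endian: lowest address holds the least-significant byte.
So at ascending addresses the bytes are 16 DF 76 4A C4 8E 7C E7.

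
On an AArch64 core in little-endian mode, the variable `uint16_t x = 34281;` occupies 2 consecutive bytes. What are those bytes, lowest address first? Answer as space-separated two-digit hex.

E9 85

34281 in hexadecimal, padded to 16 bits, is 0x85E9.
Split into bytes (most-significant first): 85 E9.
Little-endian stores the least-significant byte at the lowest address.
So at ascending addresses the bytes are E9 85.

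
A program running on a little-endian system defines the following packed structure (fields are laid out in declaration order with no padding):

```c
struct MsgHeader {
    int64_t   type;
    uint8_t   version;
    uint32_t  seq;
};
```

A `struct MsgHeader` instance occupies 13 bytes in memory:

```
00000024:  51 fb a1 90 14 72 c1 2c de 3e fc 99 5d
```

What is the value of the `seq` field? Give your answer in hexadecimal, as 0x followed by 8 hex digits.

0x5D99FC3E

`seq` follows `type` (8 B), `version` (1 B), so it starts at offset 8 + 1 = 9 and occupies 4 bytes.
Bytes at offsets 9..12: 3E FC 99 5D.
Little-endian stores the least-significant byte at the lowest address.
Reassemble most-significant byte first: 5D 99 FC 3E → 0x5D99FC3E.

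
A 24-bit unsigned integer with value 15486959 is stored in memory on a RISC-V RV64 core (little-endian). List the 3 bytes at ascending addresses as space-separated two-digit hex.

15486959 in hexadecimal, padded to 24 bits, is 0xEC4FEF.
Split into bytes (most-significant first): EC 4F EF.
In little-endian order the low byte comes first in memory.
So at ascending addresses the bytes are EF 4F EC.

EF 4F EC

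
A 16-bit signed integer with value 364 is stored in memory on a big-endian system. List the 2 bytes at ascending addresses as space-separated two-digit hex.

01 6C

364 in hexadecimal, padded to 16 bits, is 0x016C.
Split into bytes (most-significant first): 01 6C.
Big-endian: lowest address holds the most-significant byte.
So the memory order matches the most-significant-first order: 01 6C.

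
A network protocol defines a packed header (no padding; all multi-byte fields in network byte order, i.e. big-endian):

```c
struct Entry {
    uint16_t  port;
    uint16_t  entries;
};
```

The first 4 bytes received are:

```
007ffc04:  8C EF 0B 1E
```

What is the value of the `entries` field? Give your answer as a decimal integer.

2846

`entries` follows `port` (2 bytes), so it starts at byte offset 2 and occupies 2 bytes.
Bytes at offsets 2..3: 0B 1E.
In big-endian order the high byte comes first in memory.
The bytes are already most-significant first: 0x0B1E.
0x0B1E = 2846.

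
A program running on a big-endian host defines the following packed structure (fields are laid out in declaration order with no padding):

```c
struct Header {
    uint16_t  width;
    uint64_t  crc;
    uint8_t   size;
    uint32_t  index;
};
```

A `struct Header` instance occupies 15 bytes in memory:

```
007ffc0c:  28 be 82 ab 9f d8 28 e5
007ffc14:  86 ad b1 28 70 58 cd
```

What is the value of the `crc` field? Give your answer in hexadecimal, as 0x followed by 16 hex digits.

`crc` follows `width` (2 bytes), so it starts at byte offset 2 and occupies 8 bytes.
Bytes at offsets 2..9: 82 AB 9F D8 28 E5 86 AD.
Big-endian stores the most-significant byte at the lowest address.
The bytes are already most-significant first: 0x82AB9FD828E586AD.

0x82AB9FD828E586AD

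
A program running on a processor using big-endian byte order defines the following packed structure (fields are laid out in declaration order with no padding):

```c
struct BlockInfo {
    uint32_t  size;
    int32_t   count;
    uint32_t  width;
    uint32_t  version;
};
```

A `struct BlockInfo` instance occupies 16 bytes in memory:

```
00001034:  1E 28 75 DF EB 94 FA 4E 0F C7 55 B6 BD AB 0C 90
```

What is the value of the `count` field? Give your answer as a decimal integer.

`count` follows `size` (4 bytes), so it starts at byte offset 4 and occupies 4 bytes.
Bytes at offsets 4..7: EB 94 FA 4E.
In big-endian order the high byte comes first in memory.
The bytes are already most-significant first: 0xEB94FA4E.
Top bit is set, so as a signed 32-bit value this is 0xEB94FA4E − 2^32 = -342558130.

-342558130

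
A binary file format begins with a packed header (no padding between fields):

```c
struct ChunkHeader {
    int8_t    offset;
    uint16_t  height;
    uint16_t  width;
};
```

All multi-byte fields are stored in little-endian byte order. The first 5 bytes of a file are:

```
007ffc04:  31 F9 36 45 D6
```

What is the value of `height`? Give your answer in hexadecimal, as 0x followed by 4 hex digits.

`height` follows `offset` (1 byte), so it starts at byte offset 1 and occupies 2 bytes.
Bytes at offsets 1..2: F9 36.
Little-endian: lowest address holds the least-significant byte.
Reassemble most-significant byte first: 36 F9 → 0x36F9.

0x36F9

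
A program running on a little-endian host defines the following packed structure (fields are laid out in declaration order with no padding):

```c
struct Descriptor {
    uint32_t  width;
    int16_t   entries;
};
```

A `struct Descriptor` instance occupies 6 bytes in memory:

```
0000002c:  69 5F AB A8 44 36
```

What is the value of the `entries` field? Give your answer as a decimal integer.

`entries` follows `width` (4 bytes), so it starts at byte offset 4 and occupies 2 bytes.
Bytes at offsets 4..5: 44 36.
In little-endian order the low byte comes first in memory.
Reassemble most-significant byte first: 36 44 → 0x3644.
0x3644 = 13892.

13892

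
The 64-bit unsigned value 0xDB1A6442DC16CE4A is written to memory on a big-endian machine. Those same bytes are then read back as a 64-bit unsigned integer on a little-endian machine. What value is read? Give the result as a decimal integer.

5390270939271535323

Stored big-endian, the bytes at ascending addresses are DB 1A 64 42 DC 16 CE 4A.
Read back as little-endian, the first byte is least significant, giving 0x4ACE16DC42641ADB.
0x4ACE16DC42641ADB = 5390270939271535323.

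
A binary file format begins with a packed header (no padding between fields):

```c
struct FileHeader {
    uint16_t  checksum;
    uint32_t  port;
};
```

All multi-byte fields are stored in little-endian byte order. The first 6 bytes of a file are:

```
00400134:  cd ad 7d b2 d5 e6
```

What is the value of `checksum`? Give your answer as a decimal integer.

`checksum` is the first field, at byte offset 0, occupying 2 bytes.
Bytes at offsets 0..1: CD AD.
Little-endian: lowest address holds the least-significant byte.
Reassemble most-significant byte first: AD CD → 0xADCD.
0xADCD = 44493.

44493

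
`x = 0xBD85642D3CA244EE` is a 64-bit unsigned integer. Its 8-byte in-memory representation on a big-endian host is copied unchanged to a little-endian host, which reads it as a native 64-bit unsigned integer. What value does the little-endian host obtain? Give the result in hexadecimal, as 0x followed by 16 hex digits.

Stored big-endian, the bytes at ascending addresses are BD 85 64 2D 3C A2 44 EE.
Read back as little-endian, the first byte is least significant, giving 0xEE44A23C2D6485BD.

0xEE44A23C2D6485BD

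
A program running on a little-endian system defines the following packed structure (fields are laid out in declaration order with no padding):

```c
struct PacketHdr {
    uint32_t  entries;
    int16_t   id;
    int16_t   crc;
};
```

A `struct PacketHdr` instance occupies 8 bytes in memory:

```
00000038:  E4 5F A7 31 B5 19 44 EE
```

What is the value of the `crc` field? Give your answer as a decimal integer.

-4540

`crc` follows `entries` (4 B), `id` (2 B), so it starts at offset 4 + 2 = 6 and occupies 2 bytes.
Bytes at offsets 6..7: 44 EE.
In little-endian order the low byte comes first in memory.
Reassemble most-significant byte first: EE 44 → 0xEE44.
Top bit is set, so as a signed 16-bit value this is 0xEE44 − 2^16 = -4540.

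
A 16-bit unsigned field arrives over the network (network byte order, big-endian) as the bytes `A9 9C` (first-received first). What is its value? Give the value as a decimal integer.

Big-endian: lowest address holds the most-significant byte.
The bytes are already most-significant first: 0xA99C.
0xA99C = 43420.

43420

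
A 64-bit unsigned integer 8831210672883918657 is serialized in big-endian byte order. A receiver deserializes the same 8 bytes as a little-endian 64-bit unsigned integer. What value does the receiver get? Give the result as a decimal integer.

4712984253699427962

8831210672883918657 in 64-bit hexadecimal is 0x7A8EC35135E26741.
Stored big-endian, the bytes at ascending addresses are 7A 8E C3 51 35 E2 67 41.
Read back as little-endian, the first byte is least significant, giving 0x4167E23551C38E7A.
0x4167E23551C38E7A = 4712984253699427962.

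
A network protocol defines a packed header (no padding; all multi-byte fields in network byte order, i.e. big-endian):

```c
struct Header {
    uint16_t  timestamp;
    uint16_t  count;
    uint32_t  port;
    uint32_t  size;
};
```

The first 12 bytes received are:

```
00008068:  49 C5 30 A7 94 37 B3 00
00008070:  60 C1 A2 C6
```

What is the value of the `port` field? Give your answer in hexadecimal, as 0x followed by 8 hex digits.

0x9437B300

`port` follows `timestamp` (2 B), `count` (2 B), so it starts at offset 2 + 2 = 4 and occupies 4 bytes.
Bytes at offsets 4..7: 94 37 B3 00.
Big-endian stores the most-significant byte at the lowest address.
The bytes are already most-significant first: 0x9437B300.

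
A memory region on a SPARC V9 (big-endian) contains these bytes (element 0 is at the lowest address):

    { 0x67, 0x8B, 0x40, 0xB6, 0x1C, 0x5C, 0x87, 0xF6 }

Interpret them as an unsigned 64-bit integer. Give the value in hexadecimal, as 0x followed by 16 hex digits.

Big-endian: lowest address holds the most-significant byte.
The bytes are already most-significant first: 0x678B40B61C5C87F6.

0x678B40B61C5C87F6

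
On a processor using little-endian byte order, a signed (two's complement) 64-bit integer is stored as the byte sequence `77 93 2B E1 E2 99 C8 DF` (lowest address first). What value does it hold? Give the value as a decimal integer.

-2321436408190102665

Little-endian: lowest address holds the least-significant byte.
Reassemble most-significant byte first: DF C8 99 E2 E1 2B 93 77 → 0xDFC899E2E12B9377.
Top bit is set, so as a signed 64-bit value this is 0xDFC899E2E12B9377 − 2^64 = -2321436408190102665.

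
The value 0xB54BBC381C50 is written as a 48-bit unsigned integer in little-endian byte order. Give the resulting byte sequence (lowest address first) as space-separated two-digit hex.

Split into bytes (most-significant first): B5 4B BC 38 1C 50.
In little-endian order the low byte comes first in memory.
So at ascending addresses the bytes are 50 1C 38 BC 4B B5.

50 1C 38 BC 4B B5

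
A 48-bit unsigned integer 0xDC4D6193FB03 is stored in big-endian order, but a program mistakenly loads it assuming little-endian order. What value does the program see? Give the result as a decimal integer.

Stored big-endian, the bytes at ascending addresses are DC 4D 61 93 FB 03.
Read back as little-endian, the first byte is least significant, giving 0x03FB93614DDC.
0x03FB93614DDC = 4379044302300.

4379044302300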